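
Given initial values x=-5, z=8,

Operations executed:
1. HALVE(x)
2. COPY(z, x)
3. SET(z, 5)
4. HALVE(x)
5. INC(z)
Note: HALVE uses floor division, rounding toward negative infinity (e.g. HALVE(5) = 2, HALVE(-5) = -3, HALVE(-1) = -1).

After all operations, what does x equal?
x = -2

Tracing execution:
Step 1: HALVE(x) → x = -3
Step 2: COPY(z, x) → x = -3
Step 3: SET(z, 5) → x = -3
Step 4: HALVE(x) → x = -2
Step 5: INC(z) → x = -2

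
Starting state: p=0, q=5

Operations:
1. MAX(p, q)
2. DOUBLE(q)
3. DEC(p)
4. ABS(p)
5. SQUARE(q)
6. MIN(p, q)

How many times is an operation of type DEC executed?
1

Counting DEC operations:
Step 3: DEC(p) ← DEC
Total: 1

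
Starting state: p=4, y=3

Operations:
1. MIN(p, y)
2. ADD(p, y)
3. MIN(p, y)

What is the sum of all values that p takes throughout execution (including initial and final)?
16

Values of p at each step:
Initial: p = 4
After step 1: p = 3
After step 2: p = 6
After step 3: p = 3
Sum = 4 + 3 + 6 + 3 = 16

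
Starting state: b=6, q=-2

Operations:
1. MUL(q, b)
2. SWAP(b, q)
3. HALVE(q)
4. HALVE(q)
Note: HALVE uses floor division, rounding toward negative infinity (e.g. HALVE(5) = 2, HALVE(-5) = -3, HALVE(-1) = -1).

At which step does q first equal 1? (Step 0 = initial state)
Step 4

Tracing q:
Initial: q = -2
After step 1: q = -12
After step 2: q = 6
After step 3: q = 3
After step 4: q = 1 ← first occurrence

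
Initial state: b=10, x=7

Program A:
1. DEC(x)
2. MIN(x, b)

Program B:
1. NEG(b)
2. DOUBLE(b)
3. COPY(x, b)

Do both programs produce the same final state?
No

Program A final state: b=10, x=6
Program B final state: b=-20, x=-20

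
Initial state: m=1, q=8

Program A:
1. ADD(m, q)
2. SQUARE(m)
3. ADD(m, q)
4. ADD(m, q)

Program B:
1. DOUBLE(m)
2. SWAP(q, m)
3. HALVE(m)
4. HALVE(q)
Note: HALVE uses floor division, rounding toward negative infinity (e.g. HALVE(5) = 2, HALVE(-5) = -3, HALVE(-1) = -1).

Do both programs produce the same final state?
No

Program A final state: m=97, q=8
Program B final state: m=4, q=1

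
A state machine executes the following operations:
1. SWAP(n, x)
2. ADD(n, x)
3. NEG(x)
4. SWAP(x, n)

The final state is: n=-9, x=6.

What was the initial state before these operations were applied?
n=9, x=-3

Working backwards:
Final state: n=-9, x=6
Before step 4 (SWAP(x, n)): n=6, x=-9
Before step 3 (NEG(x)): n=6, x=9
Before step 2 (ADD(n, x)): n=-3, x=9
Before step 1 (SWAP(n, x)): n=9, x=-3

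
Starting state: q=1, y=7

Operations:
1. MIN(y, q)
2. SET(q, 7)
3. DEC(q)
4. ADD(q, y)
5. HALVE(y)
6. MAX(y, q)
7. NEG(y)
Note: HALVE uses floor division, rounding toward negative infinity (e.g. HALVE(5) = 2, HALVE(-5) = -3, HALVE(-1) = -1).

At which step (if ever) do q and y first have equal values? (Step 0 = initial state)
Step 1

q and y first become equal after step 1.

Comparing values at each step:
Initial: q=1, y=7
After step 1: q=1, y=1 ← equal!
After step 2: q=7, y=1
After step 3: q=6, y=1
After step 4: q=7, y=1
After step 5: q=7, y=0
After step 6: q=7, y=7 ← equal!
After step 7: q=7, y=-7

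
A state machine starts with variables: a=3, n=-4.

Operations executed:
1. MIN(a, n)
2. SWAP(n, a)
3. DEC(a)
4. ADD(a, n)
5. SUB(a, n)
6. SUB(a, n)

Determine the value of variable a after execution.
a = -1

Tracing execution:
Step 1: MIN(a, n) → a = -4
Step 2: SWAP(n, a) → a = -4
Step 3: DEC(a) → a = -5
Step 4: ADD(a, n) → a = -9
Step 5: SUB(a, n) → a = -5
Step 6: SUB(a, n) → a = -1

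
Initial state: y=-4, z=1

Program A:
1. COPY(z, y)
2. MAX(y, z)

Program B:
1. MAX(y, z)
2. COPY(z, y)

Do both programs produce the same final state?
No

Program A final state: y=-4, z=-4
Program B final state: y=1, z=1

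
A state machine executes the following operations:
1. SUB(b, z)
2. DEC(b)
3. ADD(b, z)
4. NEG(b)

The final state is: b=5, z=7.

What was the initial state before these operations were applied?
b=-4, z=7

Working backwards:
Final state: b=5, z=7
Before step 4 (NEG(b)): b=-5, z=7
Before step 3 (ADD(b, z)): b=-12, z=7
Before step 2 (DEC(b)): b=-11, z=7
Before step 1 (SUB(b, z)): b=-4, z=7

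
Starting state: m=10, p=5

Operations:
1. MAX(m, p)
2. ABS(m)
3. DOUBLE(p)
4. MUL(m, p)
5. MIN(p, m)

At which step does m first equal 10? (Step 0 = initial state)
Step 0

Tracing m:
Initial: m = 10 ← first occurrence
After step 1: m = 10
After step 2: m = 10
After step 3: m = 10
After step 4: m = 100
After step 5: m = 100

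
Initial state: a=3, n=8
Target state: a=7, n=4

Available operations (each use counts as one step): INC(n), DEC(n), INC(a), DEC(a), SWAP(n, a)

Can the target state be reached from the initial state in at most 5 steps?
Yes

Path (3 steps): DEC(n) → INC(a) → SWAP(n, a)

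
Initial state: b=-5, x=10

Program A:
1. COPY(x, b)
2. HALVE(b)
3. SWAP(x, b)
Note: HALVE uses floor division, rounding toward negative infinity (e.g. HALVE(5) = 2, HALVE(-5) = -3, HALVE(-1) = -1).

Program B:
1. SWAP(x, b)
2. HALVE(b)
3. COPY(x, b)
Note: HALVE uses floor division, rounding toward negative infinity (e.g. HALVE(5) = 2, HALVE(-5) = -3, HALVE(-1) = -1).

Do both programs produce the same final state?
No

Program A final state: b=-5, x=-3
Program B final state: b=5, x=5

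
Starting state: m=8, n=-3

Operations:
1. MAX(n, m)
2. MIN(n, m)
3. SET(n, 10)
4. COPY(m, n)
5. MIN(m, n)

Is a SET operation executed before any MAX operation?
No

First SET: step 3
First MAX: step 1
Since 3 > 1, MAX comes first.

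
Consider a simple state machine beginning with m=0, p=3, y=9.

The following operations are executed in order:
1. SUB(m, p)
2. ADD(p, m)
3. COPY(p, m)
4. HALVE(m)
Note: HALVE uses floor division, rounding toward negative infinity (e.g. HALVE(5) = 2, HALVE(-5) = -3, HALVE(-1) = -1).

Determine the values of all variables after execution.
{m: -2, p: -3, y: 9}

Step-by-step execution:
Initial: m=0, p=3, y=9
After step 1 (SUB(m, p)): m=-3, p=3, y=9
After step 2 (ADD(p, m)): m=-3, p=0, y=9
After step 3 (COPY(p, m)): m=-3, p=-3, y=9
After step 4 (HALVE(m)): m=-2, p=-3, y=9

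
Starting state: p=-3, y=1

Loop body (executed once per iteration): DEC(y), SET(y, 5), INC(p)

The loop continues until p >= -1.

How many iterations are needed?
2

Tracing iterations:
Initial: p=-3, y=1
After iteration 1: p=-2, y=5
After iteration 2: p=-1, y=5
p >= -1 now holds, so the loop exits after 2 iterations.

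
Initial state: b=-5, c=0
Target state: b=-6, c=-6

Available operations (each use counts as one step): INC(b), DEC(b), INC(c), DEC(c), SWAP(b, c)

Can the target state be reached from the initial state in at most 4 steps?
No

The target state cannot be reached within 4 steps.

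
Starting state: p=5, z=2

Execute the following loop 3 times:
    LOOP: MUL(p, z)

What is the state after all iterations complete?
p=40, z=2

Iteration trace:
Start: p=5, z=2
After iteration 1: p=10, z=2
After iteration 2: p=20, z=2
After iteration 3: p=40, z=2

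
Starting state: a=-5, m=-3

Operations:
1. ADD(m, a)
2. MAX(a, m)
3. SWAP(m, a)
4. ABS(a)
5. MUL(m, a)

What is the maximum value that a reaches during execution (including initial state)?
8

Values of a at each step:
Initial: a = -5
After step 1: a = -5
After step 2: a = -5
After step 3: a = -8
After step 4: a = 8 ← maximum
After step 5: a = 8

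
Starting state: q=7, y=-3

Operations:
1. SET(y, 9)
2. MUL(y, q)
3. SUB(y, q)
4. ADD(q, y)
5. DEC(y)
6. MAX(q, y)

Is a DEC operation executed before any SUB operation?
No

First DEC: step 5
First SUB: step 3
Since 5 > 3, SUB comes first.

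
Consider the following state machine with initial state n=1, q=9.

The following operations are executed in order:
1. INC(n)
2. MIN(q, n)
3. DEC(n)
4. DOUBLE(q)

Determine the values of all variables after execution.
{n: 1, q: 4}

Step-by-step execution:
Initial: n=1, q=9
After step 1 (INC(n)): n=2, q=9
After step 2 (MIN(q, n)): n=2, q=2
After step 3 (DEC(n)): n=1, q=2
After step 4 (DOUBLE(q)): n=1, q=4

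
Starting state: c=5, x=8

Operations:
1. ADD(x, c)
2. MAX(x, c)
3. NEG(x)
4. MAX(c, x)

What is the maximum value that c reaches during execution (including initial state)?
5

Values of c at each step:
Initial: c = 5 ← maximum
After step 1: c = 5
After step 2: c = 5
After step 3: c = 5
After step 4: c = 5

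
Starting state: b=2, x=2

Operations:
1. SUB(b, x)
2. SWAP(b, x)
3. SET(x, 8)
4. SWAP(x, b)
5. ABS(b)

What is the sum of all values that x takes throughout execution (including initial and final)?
16

Values of x at each step:
Initial: x = 2
After step 1: x = 2
After step 2: x = 0
After step 3: x = 8
After step 4: x = 2
After step 5: x = 2
Sum = 2 + 2 + 0 + 8 + 2 + 2 = 16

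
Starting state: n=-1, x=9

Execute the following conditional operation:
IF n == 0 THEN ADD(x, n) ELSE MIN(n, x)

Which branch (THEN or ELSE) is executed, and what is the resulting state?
Branch: ELSE, Final state: n=-1, x=9

Evaluating condition: n == 0
n = -1
Condition is False, so ELSE branch executes
After MIN(n, x): n=-1, x=9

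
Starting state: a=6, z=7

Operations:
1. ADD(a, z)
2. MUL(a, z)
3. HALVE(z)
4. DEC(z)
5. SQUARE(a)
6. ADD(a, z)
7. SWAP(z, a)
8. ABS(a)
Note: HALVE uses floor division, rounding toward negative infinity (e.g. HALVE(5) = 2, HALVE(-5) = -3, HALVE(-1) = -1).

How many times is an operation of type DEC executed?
1

Counting DEC operations:
Step 4: DEC(z) ← DEC
Total: 1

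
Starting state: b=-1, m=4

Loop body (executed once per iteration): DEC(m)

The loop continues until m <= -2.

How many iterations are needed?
6

Tracing iterations:
Initial: b=-1, m=4
After iteration 1: b=-1, m=3
After iteration 2: b=-1, m=2
After iteration 3: b=-1, m=1
After iteration 4: b=-1, m=0
After iteration 5: b=-1, m=-1
After iteration 6: b=-1, m=-2
m <= -2 now holds, so the loop exits after 6 iterations.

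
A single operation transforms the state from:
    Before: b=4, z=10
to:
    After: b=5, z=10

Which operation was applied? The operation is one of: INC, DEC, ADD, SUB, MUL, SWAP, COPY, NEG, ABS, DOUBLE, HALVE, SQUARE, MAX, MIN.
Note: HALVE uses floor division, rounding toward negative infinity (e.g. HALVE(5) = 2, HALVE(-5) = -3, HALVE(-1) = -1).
INC(b)

Analyzing the change:
Before: b=4, z=10
After: b=5, z=10
Variable b changed from 4 to 5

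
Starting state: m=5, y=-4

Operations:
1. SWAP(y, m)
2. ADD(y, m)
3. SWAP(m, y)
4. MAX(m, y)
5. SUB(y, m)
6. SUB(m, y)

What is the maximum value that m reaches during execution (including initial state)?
6

Values of m at each step:
Initial: m = 5
After step 1: m = -4
After step 2: m = -4
After step 3: m = 1
After step 4: m = 1
After step 5: m = 1
After step 6: m = 6 ← maximum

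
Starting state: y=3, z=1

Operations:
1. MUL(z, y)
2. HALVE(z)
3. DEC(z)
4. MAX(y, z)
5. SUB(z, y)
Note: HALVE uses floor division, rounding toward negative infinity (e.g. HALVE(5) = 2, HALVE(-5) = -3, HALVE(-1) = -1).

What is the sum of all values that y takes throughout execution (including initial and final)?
18

Values of y at each step:
Initial: y = 3
After step 1: y = 3
After step 2: y = 3
After step 3: y = 3
After step 4: y = 3
After step 5: y = 3
Sum = 3 + 3 + 3 + 3 + 3 + 3 = 18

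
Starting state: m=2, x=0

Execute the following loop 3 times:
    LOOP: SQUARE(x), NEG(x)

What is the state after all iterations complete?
m=2, x=0

Iteration trace:
Start: m=2, x=0
After iteration 1: m=2, x=0
After iteration 2: m=2, x=0
After iteration 3: m=2, x=0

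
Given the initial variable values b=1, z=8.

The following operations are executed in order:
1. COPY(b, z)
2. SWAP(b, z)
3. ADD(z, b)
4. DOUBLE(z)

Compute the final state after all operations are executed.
{b: 8, z: 32}

Step-by-step execution:
Initial: b=1, z=8
After step 1 (COPY(b, z)): b=8, z=8
After step 2 (SWAP(b, z)): b=8, z=8
After step 3 (ADD(z, b)): b=8, z=16
After step 4 (DOUBLE(z)): b=8, z=32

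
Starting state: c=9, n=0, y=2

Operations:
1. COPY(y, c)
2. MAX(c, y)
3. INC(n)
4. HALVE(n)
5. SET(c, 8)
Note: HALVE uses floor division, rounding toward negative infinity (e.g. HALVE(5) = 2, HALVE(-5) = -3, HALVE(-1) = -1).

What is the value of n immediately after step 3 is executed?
n = 1

Tracing n through execution:
Initial: n = 0
After step 1 (COPY(y, c)): n = 0
After step 2 (MAX(c, y)): n = 0
After step 3 (INC(n)): n = 1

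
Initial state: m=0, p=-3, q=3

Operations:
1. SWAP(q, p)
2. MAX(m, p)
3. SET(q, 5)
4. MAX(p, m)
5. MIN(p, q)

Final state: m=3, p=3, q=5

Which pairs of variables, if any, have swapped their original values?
None

Comparing initial and final values:
m: 0 → 3
q: 3 → 5
p: -3 → 3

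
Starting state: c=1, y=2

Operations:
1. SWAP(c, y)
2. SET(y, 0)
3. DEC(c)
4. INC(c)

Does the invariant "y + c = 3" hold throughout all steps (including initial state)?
No, violated after step 2

The invariant is violated after step 2.

State at each step:
Initial: c=1, y=2
After step 1: c=2, y=1
After step 2: c=2, y=0
After step 3: c=1, y=0
After step 4: c=2, y=0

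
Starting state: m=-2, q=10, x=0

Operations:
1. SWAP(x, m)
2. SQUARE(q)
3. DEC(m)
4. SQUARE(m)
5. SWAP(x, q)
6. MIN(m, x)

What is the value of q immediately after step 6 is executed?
q = -2

Tracing q through execution:
Initial: q = 10
After step 1 (SWAP(x, m)): q = 10
After step 2 (SQUARE(q)): q = 100
After step 3 (DEC(m)): q = 100
After step 4 (SQUARE(m)): q = 100
After step 5 (SWAP(x, q)): q = -2
After step 6 (MIN(m, x)): q = -2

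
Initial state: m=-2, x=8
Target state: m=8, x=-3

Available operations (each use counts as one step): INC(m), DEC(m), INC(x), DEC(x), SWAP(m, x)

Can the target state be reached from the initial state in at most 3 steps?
Yes

Path (2 steps): DEC(m) → SWAP(m, x)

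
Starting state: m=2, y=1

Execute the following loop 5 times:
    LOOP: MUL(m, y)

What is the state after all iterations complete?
m=2, y=1

Iteration trace:
Start: m=2, y=1
After iteration 1: m=2, y=1
After iteration 2: m=2, y=1
After iteration 3: m=2, y=1
After iteration 4: m=2, y=1
After iteration 5: m=2, y=1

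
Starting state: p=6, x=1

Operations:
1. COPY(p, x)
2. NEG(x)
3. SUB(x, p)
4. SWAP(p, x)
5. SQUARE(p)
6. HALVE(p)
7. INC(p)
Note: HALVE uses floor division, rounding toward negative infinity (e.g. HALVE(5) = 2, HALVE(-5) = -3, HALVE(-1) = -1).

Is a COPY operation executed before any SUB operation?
Yes

First COPY: step 1
First SUB: step 3
Since 1 < 3, COPY comes first.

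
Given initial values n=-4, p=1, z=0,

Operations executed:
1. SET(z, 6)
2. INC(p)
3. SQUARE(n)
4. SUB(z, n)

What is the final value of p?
p = 2

Tracing execution:
Step 1: SET(z, 6) → p = 1
Step 2: INC(p) → p = 2
Step 3: SQUARE(n) → p = 2
Step 4: SUB(z, n) → p = 2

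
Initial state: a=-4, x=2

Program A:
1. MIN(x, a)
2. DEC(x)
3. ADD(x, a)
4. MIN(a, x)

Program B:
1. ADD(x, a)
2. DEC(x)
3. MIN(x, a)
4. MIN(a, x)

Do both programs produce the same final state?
No

Program A final state: a=-9, x=-9
Program B final state: a=-4, x=-4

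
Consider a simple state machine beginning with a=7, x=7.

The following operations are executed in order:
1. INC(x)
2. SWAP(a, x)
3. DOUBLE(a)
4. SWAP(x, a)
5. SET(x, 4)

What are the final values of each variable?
{a: 7, x: 4}

Step-by-step execution:
Initial: a=7, x=7
After step 1 (INC(x)): a=7, x=8
After step 2 (SWAP(a, x)): a=8, x=7
After step 3 (DOUBLE(a)): a=16, x=7
After step 4 (SWAP(x, a)): a=7, x=16
After step 5 (SET(x, 4)): a=7, x=4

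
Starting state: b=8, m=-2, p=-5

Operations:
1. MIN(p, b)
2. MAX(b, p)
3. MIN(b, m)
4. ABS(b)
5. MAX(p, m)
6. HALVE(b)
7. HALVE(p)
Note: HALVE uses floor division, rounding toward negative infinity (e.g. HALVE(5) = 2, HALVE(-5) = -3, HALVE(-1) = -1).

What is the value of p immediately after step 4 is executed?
p = -5

Tracing p through execution:
Initial: p = -5
After step 1 (MIN(p, b)): p = -5
After step 2 (MAX(b, p)): p = -5
After step 3 (MIN(b, m)): p = -5
After step 4 (ABS(b)): p = -5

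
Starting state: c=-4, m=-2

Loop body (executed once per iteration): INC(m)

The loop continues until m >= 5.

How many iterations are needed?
7

Tracing iterations:
Initial: c=-4, m=-2
After iteration 1: c=-4, m=-1
After iteration 2: c=-4, m=0
After iteration 3: c=-4, m=1
After iteration 4: c=-4, m=2
After iteration 5: c=-4, m=3
After iteration 6: c=-4, m=4
After iteration 7: c=-4, m=5
m >= 5 now holds, so the loop exits after 7 iterations.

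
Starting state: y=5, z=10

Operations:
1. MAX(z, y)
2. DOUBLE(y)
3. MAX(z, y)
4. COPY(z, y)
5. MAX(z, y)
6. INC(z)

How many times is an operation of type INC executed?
1

Counting INC operations:
Step 6: INC(z) ← INC
Total: 1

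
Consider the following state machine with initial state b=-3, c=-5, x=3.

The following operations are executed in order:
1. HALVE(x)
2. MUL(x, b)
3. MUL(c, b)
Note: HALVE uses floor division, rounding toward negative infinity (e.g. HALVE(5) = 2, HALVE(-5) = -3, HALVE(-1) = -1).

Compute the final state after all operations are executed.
{b: -3, c: 15, x: -3}

Step-by-step execution:
Initial: b=-3, c=-5, x=3
After step 1 (HALVE(x)): b=-3, c=-5, x=1
After step 2 (MUL(x, b)): b=-3, c=-5, x=-3
After step 3 (MUL(c, b)): b=-3, c=15, x=-3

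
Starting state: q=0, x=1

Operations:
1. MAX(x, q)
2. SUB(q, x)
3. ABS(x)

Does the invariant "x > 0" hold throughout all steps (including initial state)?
Yes

The invariant holds at every step.

State at each step:
Initial: q=0, x=1
After step 1: q=0, x=1
After step 2: q=-1, x=1
After step 3: q=-1, x=1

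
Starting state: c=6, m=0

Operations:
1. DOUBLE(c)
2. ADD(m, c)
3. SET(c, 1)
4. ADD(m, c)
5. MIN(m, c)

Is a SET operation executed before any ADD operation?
No

First SET: step 3
First ADD: step 2
Since 3 > 2, ADD comes first.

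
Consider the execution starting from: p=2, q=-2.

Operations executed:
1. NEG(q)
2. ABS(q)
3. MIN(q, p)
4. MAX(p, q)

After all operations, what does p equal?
p = 2

Tracing execution:
Step 1: NEG(q) → p = 2
Step 2: ABS(q) → p = 2
Step 3: MIN(q, p) → p = 2
Step 4: MAX(p, q) → p = 2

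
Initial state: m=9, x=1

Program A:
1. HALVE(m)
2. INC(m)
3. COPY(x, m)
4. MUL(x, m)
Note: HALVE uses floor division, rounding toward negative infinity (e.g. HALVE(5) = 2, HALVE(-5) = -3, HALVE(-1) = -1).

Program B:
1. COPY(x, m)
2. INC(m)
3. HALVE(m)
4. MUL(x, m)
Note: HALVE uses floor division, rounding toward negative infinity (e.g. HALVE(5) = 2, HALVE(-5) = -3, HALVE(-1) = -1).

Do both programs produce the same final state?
No

Program A final state: m=5, x=25
Program B final state: m=5, x=45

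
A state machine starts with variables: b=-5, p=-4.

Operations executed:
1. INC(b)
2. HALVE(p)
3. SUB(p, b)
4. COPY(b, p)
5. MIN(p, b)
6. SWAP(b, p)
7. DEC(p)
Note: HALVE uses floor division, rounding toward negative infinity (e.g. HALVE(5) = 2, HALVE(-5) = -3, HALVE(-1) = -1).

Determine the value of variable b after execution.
b = 2

Tracing execution:
Step 1: INC(b) → b = -4
Step 2: HALVE(p) → b = -4
Step 3: SUB(p, b) → b = -4
Step 4: COPY(b, p) → b = 2
Step 5: MIN(p, b) → b = 2
Step 6: SWAP(b, p) → b = 2
Step 7: DEC(p) → b = 2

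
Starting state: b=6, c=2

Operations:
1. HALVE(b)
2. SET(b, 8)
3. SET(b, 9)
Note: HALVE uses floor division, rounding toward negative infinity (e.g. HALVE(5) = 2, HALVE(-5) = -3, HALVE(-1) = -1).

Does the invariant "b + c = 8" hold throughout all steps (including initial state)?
No, violated after step 1

The invariant is violated after step 1.

State at each step:
Initial: b=6, c=2
After step 1: b=3, c=2
After step 2: b=8, c=2
After step 3: b=9, c=2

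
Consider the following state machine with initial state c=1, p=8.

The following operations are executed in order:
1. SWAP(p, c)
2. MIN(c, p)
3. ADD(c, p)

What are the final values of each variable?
{c: 2, p: 1}

Step-by-step execution:
Initial: c=1, p=8
After step 1 (SWAP(p, c)): c=8, p=1
After step 2 (MIN(c, p)): c=1, p=1
After step 3 (ADD(c, p)): c=2, p=1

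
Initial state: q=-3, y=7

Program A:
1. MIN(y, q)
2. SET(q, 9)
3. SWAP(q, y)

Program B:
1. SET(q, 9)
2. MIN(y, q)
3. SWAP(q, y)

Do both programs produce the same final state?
No

Program A final state: q=-3, y=9
Program B final state: q=7, y=9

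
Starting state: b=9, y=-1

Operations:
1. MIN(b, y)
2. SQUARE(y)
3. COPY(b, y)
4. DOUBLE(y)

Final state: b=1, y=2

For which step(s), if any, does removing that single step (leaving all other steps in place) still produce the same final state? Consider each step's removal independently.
Step(s) 1

Testing removal of each single step:
Without step 1: final = b=1, y=2 (same)
Without step 2: final = b=-1, y=-2 (different)
Without step 3: final = b=-1, y=2 (different)
Without step 4: final = b=1, y=1 (different)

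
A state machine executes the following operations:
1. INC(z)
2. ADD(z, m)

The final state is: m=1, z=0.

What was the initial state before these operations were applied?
m=1, z=-2

Working backwards:
Final state: m=1, z=0
Before step 2 (ADD(z, m)): m=1, z=-1
Before step 1 (INC(z)): m=1, z=-2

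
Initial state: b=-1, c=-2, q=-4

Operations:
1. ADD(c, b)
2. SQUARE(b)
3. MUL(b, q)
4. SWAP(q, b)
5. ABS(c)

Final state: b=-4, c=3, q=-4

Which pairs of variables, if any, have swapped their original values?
None

Comparing initial and final values:
c: -2 → 3
q: -4 → -4
b: -1 → -4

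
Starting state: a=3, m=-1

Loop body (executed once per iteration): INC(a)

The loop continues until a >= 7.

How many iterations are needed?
4

Tracing iterations:
Initial: a=3, m=-1
After iteration 1: a=4, m=-1
After iteration 2: a=5, m=-1
After iteration 3: a=6, m=-1
After iteration 4: a=7, m=-1
a >= 7 now holds, so the loop exits after 4 iterations.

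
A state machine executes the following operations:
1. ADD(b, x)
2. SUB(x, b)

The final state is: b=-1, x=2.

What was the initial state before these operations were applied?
b=-2, x=1

Working backwards:
Final state: b=-1, x=2
Before step 2 (SUB(x, b)): b=-1, x=1
Before step 1 (ADD(b, x)): b=-2, x=1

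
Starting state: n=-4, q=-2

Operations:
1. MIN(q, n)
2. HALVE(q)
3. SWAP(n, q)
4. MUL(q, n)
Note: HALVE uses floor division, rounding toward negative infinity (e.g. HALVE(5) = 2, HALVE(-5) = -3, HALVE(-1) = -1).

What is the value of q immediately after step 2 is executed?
q = -2

Tracing q through execution:
Initial: q = -2
After step 1 (MIN(q, n)): q = -4
After step 2 (HALVE(q)): q = -2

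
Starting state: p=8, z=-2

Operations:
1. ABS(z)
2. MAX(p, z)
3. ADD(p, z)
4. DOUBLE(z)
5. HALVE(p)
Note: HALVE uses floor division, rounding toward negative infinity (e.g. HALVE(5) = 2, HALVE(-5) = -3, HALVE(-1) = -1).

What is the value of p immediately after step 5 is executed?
p = 5

Tracing p through execution:
Initial: p = 8
After step 1 (ABS(z)): p = 8
After step 2 (MAX(p, z)): p = 8
After step 3 (ADD(p, z)): p = 10
After step 4 (DOUBLE(z)): p = 10
After step 5 (HALVE(p)): p = 5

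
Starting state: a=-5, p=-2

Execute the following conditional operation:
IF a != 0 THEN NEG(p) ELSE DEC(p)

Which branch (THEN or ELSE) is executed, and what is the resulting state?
Branch: THEN, Final state: a=-5, p=2

Evaluating condition: a != 0
a = -5
Condition is True, so THEN branch executes
After NEG(p): a=-5, p=2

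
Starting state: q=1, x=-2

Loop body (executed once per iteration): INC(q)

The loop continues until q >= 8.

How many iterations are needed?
7

Tracing iterations:
Initial: q=1, x=-2
After iteration 1: q=2, x=-2
After iteration 2: q=3, x=-2
After iteration 3: q=4, x=-2
After iteration 4: q=5, x=-2
After iteration 5: q=6, x=-2
After iteration 6: q=7, x=-2
After iteration 7: q=8, x=-2
q >= 8 now holds, so the loop exits after 7 iterations.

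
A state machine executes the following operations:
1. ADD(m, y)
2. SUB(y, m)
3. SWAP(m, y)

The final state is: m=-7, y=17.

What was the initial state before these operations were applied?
m=7, y=10

Working backwards:
Final state: m=-7, y=17
Before step 3 (SWAP(m, y)): m=17, y=-7
Before step 2 (SUB(y, m)): m=17, y=10
Before step 1 (ADD(m, y)): m=7, y=10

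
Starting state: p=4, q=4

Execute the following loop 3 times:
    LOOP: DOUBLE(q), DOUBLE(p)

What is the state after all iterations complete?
p=32, q=32

Iteration trace:
Start: p=4, q=4
After iteration 1: p=8, q=8
After iteration 2: p=16, q=16
After iteration 3: p=32, q=32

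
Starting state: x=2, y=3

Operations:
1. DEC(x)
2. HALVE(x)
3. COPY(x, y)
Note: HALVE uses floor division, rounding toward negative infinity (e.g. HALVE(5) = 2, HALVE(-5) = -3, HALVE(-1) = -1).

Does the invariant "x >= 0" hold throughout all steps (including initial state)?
Yes

The invariant holds at every step.

State at each step:
Initial: x=2, y=3
After step 1: x=1, y=3
After step 2: x=0, y=3
After step 3: x=3, y=3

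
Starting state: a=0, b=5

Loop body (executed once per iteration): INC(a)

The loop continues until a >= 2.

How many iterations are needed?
2

Tracing iterations:
Initial: a=0, b=5
After iteration 1: a=1, b=5
After iteration 2: a=2, b=5
a >= 2 now holds, so the loop exits after 2 iterations.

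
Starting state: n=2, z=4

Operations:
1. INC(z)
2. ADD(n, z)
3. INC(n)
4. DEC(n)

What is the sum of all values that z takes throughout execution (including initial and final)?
24

Values of z at each step:
Initial: z = 4
After step 1: z = 5
After step 2: z = 5
After step 3: z = 5
After step 4: z = 5
Sum = 4 + 5 + 5 + 5 + 5 = 24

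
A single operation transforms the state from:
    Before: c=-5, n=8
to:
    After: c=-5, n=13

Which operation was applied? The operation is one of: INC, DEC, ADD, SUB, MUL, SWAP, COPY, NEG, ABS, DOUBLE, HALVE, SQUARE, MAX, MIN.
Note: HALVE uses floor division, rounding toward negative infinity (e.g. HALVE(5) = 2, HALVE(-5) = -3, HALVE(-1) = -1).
SUB(n, c)

Analyzing the change:
Before: c=-5, n=8
After: c=-5, n=13
Variable n changed from 8 to 13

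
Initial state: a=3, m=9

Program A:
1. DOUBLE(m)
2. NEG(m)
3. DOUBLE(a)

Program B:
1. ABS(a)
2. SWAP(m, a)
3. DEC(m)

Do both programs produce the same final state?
No

Program A final state: a=6, m=-18
Program B final state: a=9, m=2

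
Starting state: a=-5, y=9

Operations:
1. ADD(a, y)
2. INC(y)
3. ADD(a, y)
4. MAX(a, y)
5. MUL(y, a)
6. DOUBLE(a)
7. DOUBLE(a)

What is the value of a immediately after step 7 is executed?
a = 56

Tracing a through execution:
Initial: a = -5
After step 1 (ADD(a, y)): a = 4
After step 2 (INC(y)): a = 4
After step 3 (ADD(a, y)): a = 14
After step 4 (MAX(a, y)): a = 14
After step 5 (MUL(y, a)): a = 14
After step 6 (DOUBLE(a)): a = 28
After step 7 (DOUBLE(a)): a = 56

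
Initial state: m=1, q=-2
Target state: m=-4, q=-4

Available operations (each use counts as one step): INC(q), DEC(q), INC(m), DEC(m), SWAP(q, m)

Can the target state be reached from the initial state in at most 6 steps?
No

The target state cannot be reached within 6 steps.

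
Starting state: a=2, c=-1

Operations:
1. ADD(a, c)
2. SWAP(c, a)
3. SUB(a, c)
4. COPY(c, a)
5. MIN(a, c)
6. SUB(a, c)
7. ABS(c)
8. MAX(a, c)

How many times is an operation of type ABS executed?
1

Counting ABS operations:
Step 7: ABS(c) ← ABS
Total: 1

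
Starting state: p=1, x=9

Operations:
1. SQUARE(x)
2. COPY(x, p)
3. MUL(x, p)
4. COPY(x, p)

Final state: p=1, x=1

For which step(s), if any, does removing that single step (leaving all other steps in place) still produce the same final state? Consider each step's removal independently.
Step(s) 1, 2, 3, 4

Testing removal of each single step:
Without step 1: final = p=1, x=1 (same)
Without step 2: final = p=1, x=1 (same)
Without step 3: final = p=1, x=1 (same)
Without step 4: final = p=1, x=1 (same)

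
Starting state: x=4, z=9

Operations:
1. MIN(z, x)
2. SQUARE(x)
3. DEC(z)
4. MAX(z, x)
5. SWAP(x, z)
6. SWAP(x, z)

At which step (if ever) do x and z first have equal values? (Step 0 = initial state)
Step 1

x and z first become equal after step 1.

Comparing values at each step:
Initial: x=4, z=9
After step 1: x=4, z=4 ← equal!
After step 2: x=16, z=4
After step 3: x=16, z=3
After step 4: x=16, z=16 ← equal!
After step 5: x=16, z=16 ← equal!
After step 6: x=16, z=16 ← equal!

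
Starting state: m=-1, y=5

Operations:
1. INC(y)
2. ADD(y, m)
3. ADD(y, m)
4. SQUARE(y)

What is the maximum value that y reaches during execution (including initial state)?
16

Values of y at each step:
Initial: y = 5
After step 1: y = 6
After step 2: y = 5
After step 3: y = 4
After step 4: y = 16 ← maximum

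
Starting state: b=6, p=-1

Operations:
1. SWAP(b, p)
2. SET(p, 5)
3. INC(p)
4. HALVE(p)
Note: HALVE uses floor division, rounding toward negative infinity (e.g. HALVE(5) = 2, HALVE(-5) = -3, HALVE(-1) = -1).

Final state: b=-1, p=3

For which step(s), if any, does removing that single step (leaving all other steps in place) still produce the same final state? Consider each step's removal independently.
Step(s) 2

Testing removal of each single step:
Without step 1: final = b=6, p=3 (different)
Without step 2: final = b=-1, p=3 (same)
Without step 3: final = b=-1, p=2 (different)
Without step 4: final = b=-1, p=6 (different)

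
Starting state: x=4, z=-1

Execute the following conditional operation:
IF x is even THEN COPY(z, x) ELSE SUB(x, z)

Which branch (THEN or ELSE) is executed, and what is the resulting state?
Branch: THEN, Final state: x=4, z=4

Evaluating condition: x is even
Condition is True, so THEN branch executes
After COPY(z, x): x=4, z=4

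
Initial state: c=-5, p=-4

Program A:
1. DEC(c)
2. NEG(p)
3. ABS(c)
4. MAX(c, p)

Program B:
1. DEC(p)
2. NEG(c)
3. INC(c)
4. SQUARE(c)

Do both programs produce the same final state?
No

Program A final state: c=6, p=4
Program B final state: c=36, p=-5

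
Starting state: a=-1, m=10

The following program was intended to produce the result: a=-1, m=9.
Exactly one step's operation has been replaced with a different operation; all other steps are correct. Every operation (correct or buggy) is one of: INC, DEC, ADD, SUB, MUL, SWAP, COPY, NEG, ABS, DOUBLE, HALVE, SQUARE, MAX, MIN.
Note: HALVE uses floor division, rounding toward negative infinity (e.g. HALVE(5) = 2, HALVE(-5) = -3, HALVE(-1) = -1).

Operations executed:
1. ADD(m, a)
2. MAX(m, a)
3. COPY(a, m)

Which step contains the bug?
Step 3

Trace with buggy code:
Initial: a=-1, m=10
After step 1: a=-1, m=9
After step 2: a=-1, m=9
After step 3: a=9, m=9
Actual final a=9, m=9 ≠ expected a=-1, m=9.
Step 3 is the only position where a single-operation replacement can produce the expected result.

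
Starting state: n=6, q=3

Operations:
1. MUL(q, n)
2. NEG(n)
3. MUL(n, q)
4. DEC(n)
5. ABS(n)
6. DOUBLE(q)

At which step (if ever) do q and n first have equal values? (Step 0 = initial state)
Never

q and n never become equal during execution.

Comparing values at each step:
Initial: q=3, n=6
After step 1: q=18, n=6
After step 2: q=18, n=-6
After step 3: q=18, n=-108
After step 4: q=18, n=-109
After step 5: q=18, n=109
After step 6: q=36, n=109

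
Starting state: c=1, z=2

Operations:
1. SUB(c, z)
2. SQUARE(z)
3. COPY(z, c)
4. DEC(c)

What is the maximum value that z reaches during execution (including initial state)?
4

Values of z at each step:
Initial: z = 2
After step 1: z = 2
After step 2: z = 4 ← maximum
After step 3: z = -1
After step 4: z = -1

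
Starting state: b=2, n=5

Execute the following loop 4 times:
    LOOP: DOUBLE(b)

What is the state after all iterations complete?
b=32, n=5

Iteration trace:
Start: b=2, n=5
After iteration 1: b=4, n=5
After iteration 2: b=8, n=5
After iteration 3: b=16, n=5
After iteration 4: b=32, n=5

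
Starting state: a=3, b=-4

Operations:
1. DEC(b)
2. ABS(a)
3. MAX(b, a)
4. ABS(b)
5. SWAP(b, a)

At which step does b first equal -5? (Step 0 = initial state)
Step 1

Tracing b:
Initial: b = -4
After step 1: b = -5 ← first occurrence
After step 2: b = -5
After step 3: b = 3
After step 4: b = 3
After step 5: b = 3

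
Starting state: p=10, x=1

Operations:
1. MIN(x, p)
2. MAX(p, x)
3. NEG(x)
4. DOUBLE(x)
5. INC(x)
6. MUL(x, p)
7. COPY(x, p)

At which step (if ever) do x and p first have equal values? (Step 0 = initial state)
Step 7

x and p first become equal after step 7.

Comparing values at each step:
Initial: x=1, p=10
After step 1: x=1, p=10
After step 2: x=1, p=10
After step 3: x=-1, p=10
After step 4: x=-2, p=10
After step 5: x=-1, p=10
After step 6: x=-10, p=10
After step 7: x=10, p=10 ← equal!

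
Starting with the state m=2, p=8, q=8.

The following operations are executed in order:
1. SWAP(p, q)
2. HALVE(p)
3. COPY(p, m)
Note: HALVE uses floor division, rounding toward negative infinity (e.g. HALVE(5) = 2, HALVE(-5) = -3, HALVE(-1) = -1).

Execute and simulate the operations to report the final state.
{m: 2, p: 2, q: 8}

Step-by-step execution:
Initial: m=2, p=8, q=8
After step 1 (SWAP(p, q)): m=2, p=8, q=8
After step 2 (HALVE(p)): m=2, p=4, q=8
After step 3 (COPY(p, m)): m=2, p=2, q=8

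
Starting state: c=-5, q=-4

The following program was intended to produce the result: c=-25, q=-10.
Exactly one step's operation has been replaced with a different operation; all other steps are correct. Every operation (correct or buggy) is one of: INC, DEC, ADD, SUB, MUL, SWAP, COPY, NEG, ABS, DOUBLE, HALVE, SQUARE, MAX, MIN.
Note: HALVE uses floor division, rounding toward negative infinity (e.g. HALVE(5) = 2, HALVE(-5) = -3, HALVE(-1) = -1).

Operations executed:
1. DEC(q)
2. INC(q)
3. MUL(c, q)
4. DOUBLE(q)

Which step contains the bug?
Step 2

Trace with buggy code:
Initial: c=-5, q=-4
After step 1: c=-5, q=-5
After step 2: c=-5, q=-4
After step 3: c=20, q=-4
After step 4: c=20, q=-8
Actual final c=20, q=-8 ≠ expected c=-25, q=-10.
Step 2 is the only position where a single-operation replacement can produce the expected result.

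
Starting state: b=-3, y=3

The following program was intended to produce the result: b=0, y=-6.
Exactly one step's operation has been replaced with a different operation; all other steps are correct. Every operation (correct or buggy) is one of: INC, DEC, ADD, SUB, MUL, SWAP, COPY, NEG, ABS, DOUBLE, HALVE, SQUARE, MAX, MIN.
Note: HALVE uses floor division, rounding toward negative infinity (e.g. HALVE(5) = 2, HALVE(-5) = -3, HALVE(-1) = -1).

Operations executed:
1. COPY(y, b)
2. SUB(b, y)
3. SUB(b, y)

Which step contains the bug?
Step 3

Trace with buggy code:
Initial: b=-3, y=3
After step 1: b=-3, y=-3
After step 2: b=0, y=-3
After step 3: b=3, y=-3
Actual final b=3, y=-3 ≠ expected b=0, y=-6.
Step 3 is the only position where a single-operation replacement can produce the expected result.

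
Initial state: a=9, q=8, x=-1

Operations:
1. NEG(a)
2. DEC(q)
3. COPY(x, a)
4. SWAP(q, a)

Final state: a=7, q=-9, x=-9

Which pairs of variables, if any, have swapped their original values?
None

Comparing initial and final values:
q: 8 → -9
a: 9 → 7
x: -1 → -9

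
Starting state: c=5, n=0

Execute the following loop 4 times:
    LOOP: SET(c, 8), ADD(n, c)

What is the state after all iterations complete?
c=8, n=32

Iteration trace:
Start: c=5, n=0
After iteration 1: c=8, n=8
After iteration 2: c=8, n=16
After iteration 3: c=8, n=24
After iteration 4: c=8, n=32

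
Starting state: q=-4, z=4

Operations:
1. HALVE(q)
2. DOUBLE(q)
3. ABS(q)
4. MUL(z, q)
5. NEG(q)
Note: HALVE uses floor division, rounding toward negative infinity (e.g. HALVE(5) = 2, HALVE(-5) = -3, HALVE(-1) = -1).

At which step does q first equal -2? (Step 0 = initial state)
Step 1

Tracing q:
Initial: q = -4
After step 1: q = -2 ← first occurrence
After step 2: q = -4
After step 3: q = 4
After step 4: q = 4
After step 5: q = -4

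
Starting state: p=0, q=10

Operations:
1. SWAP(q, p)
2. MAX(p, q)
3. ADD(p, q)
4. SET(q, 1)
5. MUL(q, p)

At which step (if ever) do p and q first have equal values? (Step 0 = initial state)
Step 5

p and q first become equal after step 5.

Comparing values at each step:
Initial: p=0, q=10
After step 1: p=10, q=0
After step 2: p=10, q=0
After step 3: p=10, q=0
After step 4: p=10, q=1
After step 5: p=10, q=10 ← equal!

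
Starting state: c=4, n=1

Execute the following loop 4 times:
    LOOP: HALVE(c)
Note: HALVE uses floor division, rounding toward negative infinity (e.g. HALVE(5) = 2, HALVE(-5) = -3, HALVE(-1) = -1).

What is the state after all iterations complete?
c=0, n=1

Iteration trace:
Start: c=4, n=1
After iteration 1: c=2, n=1
After iteration 2: c=1, n=1
After iteration 3: c=0, n=1
After iteration 4: c=0, n=1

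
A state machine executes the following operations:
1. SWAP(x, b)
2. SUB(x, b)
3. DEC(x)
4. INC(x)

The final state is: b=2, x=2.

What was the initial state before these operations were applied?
b=4, x=2

Working backwards:
Final state: b=2, x=2
Before step 4 (INC(x)): b=2, x=1
Before step 3 (DEC(x)): b=2, x=2
Before step 2 (SUB(x, b)): b=2, x=4
Before step 1 (SWAP(x, b)): b=4, x=2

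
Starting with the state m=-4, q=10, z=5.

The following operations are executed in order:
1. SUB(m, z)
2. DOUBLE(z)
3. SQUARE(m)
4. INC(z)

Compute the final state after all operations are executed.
{m: 81, q: 10, z: 11}

Step-by-step execution:
Initial: m=-4, q=10, z=5
After step 1 (SUB(m, z)): m=-9, q=10, z=5
After step 2 (DOUBLE(z)): m=-9, q=10, z=10
After step 3 (SQUARE(m)): m=81, q=10, z=10
After step 4 (INC(z)): m=81, q=10, z=11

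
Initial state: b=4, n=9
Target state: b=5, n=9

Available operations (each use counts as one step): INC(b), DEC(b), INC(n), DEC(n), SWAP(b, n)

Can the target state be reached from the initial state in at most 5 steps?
Yes

Path (1 step): INC(b)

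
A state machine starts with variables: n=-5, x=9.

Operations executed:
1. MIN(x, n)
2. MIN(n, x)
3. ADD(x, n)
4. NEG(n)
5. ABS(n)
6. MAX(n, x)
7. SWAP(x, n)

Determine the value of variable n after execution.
n = -10

Tracing execution:
Step 1: MIN(x, n) → n = -5
Step 2: MIN(n, x) → n = -5
Step 3: ADD(x, n) → n = -5
Step 4: NEG(n) → n = 5
Step 5: ABS(n) → n = 5
Step 6: MAX(n, x) → n = 5
Step 7: SWAP(x, n) → n = -10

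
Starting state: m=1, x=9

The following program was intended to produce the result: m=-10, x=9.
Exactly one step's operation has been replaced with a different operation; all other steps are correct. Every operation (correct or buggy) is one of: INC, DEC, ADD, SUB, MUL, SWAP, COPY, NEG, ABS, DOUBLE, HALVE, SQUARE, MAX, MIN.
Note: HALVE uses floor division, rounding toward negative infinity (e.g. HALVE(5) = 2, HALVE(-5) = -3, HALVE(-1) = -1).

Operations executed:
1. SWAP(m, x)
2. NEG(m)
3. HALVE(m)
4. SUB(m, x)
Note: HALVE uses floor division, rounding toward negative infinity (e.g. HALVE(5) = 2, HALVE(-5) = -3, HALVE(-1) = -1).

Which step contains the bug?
Step 1

Trace with buggy code:
Initial: m=1, x=9
After step 1: m=9, x=1
After step 2: m=-9, x=1
After step 3: m=-5, x=1
After step 4: m=-6, x=1
Actual final m=-6, x=1 ≠ expected m=-10, x=9.
Step 1 is the only position where a single-operation replacement can produce the expected result.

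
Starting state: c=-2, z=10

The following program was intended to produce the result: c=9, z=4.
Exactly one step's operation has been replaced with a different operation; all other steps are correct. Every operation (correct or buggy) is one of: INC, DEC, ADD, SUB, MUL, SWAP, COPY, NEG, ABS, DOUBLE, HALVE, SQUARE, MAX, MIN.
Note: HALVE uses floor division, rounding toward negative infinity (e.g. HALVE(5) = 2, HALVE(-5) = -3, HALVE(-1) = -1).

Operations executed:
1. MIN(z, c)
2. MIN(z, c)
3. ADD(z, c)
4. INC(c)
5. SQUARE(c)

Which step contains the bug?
Step 1

Trace with buggy code:
Initial: c=-2, z=10
After step 1: c=-2, z=-2
After step 2: c=-2, z=-2
After step 3: c=-2, z=-4
After step 4: c=-1, z=-4
After step 5: c=1, z=-4
Actual final c=1, z=-4 ≠ expected c=9, z=4.
Step 1 is the only position where a single-operation replacement can produce the expected result.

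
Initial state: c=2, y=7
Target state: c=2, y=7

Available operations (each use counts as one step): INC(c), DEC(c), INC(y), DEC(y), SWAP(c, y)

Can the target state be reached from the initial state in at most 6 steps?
Yes

Path (0 steps): 0 steps (already at target)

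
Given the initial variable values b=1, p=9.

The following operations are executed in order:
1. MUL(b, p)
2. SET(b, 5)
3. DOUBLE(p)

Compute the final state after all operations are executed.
{b: 5, p: 18}

Step-by-step execution:
Initial: b=1, p=9
After step 1 (MUL(b, p)): b=9, p=9
After step 2 (SET(b, 5)): b=5, p=9
After step 3 (DOUBLE(p)): b=5, p=18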